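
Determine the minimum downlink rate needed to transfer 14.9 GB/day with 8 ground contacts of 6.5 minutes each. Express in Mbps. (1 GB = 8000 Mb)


total contact time = 8 * 6.5 * 60 = 3120.0000 s
data = 14.9 GB = 119200.0000 Mb
rate = 119200.0000 / 3120.0000 = 38.2051 Mbps

38.2051 Mbps


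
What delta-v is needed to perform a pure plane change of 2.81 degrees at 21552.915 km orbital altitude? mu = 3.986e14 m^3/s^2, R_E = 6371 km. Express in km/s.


r = 27923.9150 km = 2.7923915e+07 m
V = sqrt(mu/r) = 3778.1613 m/s
di = 2.81 deg = 0.04904375 rad
dV = 2*V*sin(di/2) = 2*3778.1613*sin(0.02452188)
dV = 185.2766 m/s = 0.1852766 km/s

0.1853 km/s


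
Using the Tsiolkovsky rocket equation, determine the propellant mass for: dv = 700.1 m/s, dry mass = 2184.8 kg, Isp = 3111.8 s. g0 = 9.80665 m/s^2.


ve = Isp * g0 = 3111.8 * 9.80665 = 30516.333470 m/s
mass ratio = exp(dv/ve) = exp(700.1/30516.333470) = 1.02320700
m_prop = m_dry * (mr - 1) = 2184.8 * (1.02320700 - 1)
m_prop = 50.7027 kg

50.7027 kg


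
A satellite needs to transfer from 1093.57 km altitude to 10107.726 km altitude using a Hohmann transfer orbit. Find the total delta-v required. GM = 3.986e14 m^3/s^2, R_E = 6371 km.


r1 = 7464.5700 km = 7.46457e+06 m
r2 = 16478.7260 km = 1.6478726e+07 m
dv1 = sqrt(mu/r1)*(sqrt(2*r2/(r1+r2)) - 1) = 1265.9040 m/s
dv2 = sqrt(mu/r2)*(1 - sqrt(2*r1/(r1+r2))) = 1034.6273 m/s
total dv = |dv1| + |dv2| = 1265.9040 + 1034.6273 = 2300.5313 m/s = 2.3005 km/s

2.3005 km/s


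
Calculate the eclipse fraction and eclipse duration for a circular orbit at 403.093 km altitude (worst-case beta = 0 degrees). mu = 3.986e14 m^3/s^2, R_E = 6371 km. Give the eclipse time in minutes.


r = 6774.0930 km
T = 92.4776 min
Eclipse fraction = arcsin(R_E/r)/pi = arcsin(6371.0000/6774.0930)/pi
= arcsin(0.9404949)/pi = 0.389638
Eclipse duration = 0.389638 * 92.4776 = 36.0328 min

36.0328 minutes


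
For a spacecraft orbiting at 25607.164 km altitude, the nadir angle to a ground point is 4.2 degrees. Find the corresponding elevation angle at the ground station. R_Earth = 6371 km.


r = R_E + alt = 31978.1640 km
Law of sines in the satellite / Earth-center / ground-point triangle:
  sin(nadir)/R_E = sin(90 + el)/r  =>  cos(el) = (r/R_E)*sin(nadir)
cos(el) = (31978.1640 / 6371.0000) * sin(4.2 deg) = 0.3676068
el = arccos(0.3676068) = 68.4319 deg
(Earth-central angle = 90 - nadir - el = 17.3681 deg)

68.4319 degrees


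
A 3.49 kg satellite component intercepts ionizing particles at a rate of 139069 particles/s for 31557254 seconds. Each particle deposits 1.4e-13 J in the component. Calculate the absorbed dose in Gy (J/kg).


Total energy deposited = rate * time * E_per
  = 139069 * 31557254 * 1.4e-13 = 0.614409 J
Dose = E_total / mass = 0.614409 / 3.49
Dose = 0.1760484 Gy

0.1760 Gy


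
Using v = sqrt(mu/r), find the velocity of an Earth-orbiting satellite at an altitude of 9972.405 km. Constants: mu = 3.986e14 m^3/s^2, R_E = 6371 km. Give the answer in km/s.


r = R_E + alt = 6371.0 + 9972.405 = 16343.4050 km = 1.6343405e+07 m
v = sqrt(mu/r) = sqrt(3.986e14 / 1.6343405e+07) = 4938.5264 m/s = 4.9385 km/s

4.9385 km/s


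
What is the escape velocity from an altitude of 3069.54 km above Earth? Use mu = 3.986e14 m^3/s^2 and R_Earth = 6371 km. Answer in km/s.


r = 6371.0 + 3069.54 = 9440.5400 km = 9.44054e+06 m
v_esc = sqrt(2*mu/r) = sqrt(2*3.986e14 / 9.44054e+06)
v_esc = 9189.3592 m/s = 9.1894 km/s

9.1894 km/s


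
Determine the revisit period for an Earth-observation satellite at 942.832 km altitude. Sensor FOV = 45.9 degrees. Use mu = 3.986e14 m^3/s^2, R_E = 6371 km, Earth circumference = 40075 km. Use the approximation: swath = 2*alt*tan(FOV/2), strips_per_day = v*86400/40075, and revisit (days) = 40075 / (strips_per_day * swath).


swath = 2*942.832*tan(0.4005531) = 798.4756 km
v = sqrt(mu/r) = 7382.3759 m/s = 7.3824 km/s
strips/day = v*86400/40075 = 7.3824*86400/40075 = 15.9161
coverage/day = strips * swath = 15.9161 * 798.4756 = 12708.6082 km
revisit = 40075 / 12708.6082 = 3.1534 days

3.1534 days


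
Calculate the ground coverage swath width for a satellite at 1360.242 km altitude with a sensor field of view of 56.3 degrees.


FOV = 56.3 deg = 0.9826204 rad
swath = 2 * alt * tan(FOV/2) = 2 * 1360.242 * tan(0.4913102)
swath = 2 * 1360.242 * 0.5350723
swath = 1455.6555 km

1455.6555 km


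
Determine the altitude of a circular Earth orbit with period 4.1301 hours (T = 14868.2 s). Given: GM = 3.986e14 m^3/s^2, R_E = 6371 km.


T = 14868.2 s
r = (mu*T^2/(4*pi^2))^(1/3) = (3.986e14 * 14868.2^2 / (4*pi^2))^(1/3)
r = 1.3068672e+07 m = 13068.6717 km
alt = r - R_E = 13068.6717 - 6371 = 6697.6717 km

6697.6717 km


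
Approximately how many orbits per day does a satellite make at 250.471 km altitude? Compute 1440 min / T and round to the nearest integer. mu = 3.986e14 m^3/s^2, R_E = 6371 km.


r = 6.621471e+06 m
T = 2*pi*sqrt(r^3/mu) = 5362.1992 s = 89.3700 min
revs/day = 1440 / 89.3700 = 16.1128
Rounded: 16 revolutions per day

16 revolutions per day


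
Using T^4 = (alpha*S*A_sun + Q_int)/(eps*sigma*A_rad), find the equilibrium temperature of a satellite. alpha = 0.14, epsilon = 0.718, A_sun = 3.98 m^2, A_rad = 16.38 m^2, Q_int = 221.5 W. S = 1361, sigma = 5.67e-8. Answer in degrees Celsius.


Numerator = alpha*S*A_sun + Q_int = 0.14*1361*3.98 + 221.5 = 979.8492 W
Denominator = eps*sigma*A_rad = 0.718*5.67e-8*16.38 = 6.6683963e-07 W/K^4
T^4 = 1.4693926e+09 K^4
T = 195.7873 K = -77.3627 C

-77.3627 degrees Celsius


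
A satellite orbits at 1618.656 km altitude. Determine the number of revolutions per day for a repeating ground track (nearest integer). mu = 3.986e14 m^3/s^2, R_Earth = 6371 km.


r = 7.989656e+06 m
T = 2*pi*sqrt(r^3/mu) = 7107.2786 s = 118.4546 min
revs/day = 1440 / 118.4546 = 12.1566
Rounded: 12 revolutions per day

12 revolutions per day


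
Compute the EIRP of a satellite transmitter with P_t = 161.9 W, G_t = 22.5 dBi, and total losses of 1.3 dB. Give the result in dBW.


Pt = 161.9 W = 22.0925 dBW
EIRP = Pt_dBW + Gt - losses = 22.0925 + 22.5 - 1.3 = 43.2925 dBW

43.2925 dBW


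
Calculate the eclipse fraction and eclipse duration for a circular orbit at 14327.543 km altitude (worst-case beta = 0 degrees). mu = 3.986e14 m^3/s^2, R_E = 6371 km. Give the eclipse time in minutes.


r = 20698.5430 km
T = 493.9348 min
Eclipse fraction = arcsin(R_E/r)/pi = arcsin(6371.0000/20698.5430)/pi
= arcsin(0.3077994)/pi = 0.09959258
Eclipse duration = 0.09959258 * 493.9348 = 49.1922 min

49.1922 minutes


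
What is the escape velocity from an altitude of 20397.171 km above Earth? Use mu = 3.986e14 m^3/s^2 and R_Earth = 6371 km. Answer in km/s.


r = 6371.0 + 20397.171 = 26768.1710 km = 2.6768171e+07 m
v_esc = sqrt(2*mu/r) = sqrt(2*3.986e14 / 2.6768171e+07)
v_esc = 5457.2556 m/s = 5.4573 km/s

5.4573 km/s


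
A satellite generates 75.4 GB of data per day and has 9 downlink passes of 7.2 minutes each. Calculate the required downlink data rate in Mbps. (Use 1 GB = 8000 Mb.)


total contact time = 9 * 7.2 * 60 = 3888.0000 s
data = 75.4 GB = 603200.0000 Mb
rate = 603200.0000 / 3888.0000 = 155.1440 Mbps

155.1440 Mbps


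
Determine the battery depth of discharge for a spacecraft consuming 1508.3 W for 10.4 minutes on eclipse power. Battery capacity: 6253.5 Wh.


E_used = P * t / 60 = 1508.3 * 10.4 / 60 = 261.4387 Wh
DOD = E_used / E_total * 100 = 261.4387 / 6253.5 * 100
DOD = 4.1807 %

4.1807 %


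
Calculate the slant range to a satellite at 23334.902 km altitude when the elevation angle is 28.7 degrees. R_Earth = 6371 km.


h = 23334.902 km, el = 28.7 deg
d = -R_E*sin(el) + sqrt((R_E*sin(el))^2 + 2*R_E*h + h^2)
d = -6371.0000*sin(0.5009095) + sqrt((6371.0000*0.4802235)^2 + 2*6371.0000*23334.902 + 23334.902^2)
d = 26116.0259 km

26116.0259 km


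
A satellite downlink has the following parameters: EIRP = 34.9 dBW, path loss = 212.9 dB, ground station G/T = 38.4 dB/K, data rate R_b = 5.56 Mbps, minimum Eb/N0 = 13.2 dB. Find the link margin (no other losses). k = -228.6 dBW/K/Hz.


C/N0 = EIRP - FSPL + G/T - k = 34.9 - 212.9 + 38.4 - (-228.6)
C/N0 = 89.0000 dB-Hz
R_b = 5.56 Mbps = 5.56e+06 bps -> 10*log10(R_b) = 67.4507 dB-Hz
Eb/N0 = C/N0 - 10*log10(R_b) = 89.0000 - 67.4507 = 21.5493 dB
Margin = Eb/N0 - Eb/N0_req = 21.5493 - 13.2 = 8.3493 dB (link closes)

8.3493 dB


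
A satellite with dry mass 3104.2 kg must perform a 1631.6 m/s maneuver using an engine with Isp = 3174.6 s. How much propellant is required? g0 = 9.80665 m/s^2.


ve = Isp * g0 = 3174.6 * 9.80665 = 31132.191090 m/s
mass ratio = exp(dv/ve) = exp(1631.6/31132.191090) = 1.05380642
m_prop = m_dry * (mr - 1) = 3104.2 * (1.05380642 - 1)
m_prop = 167.0259 kg

167.0259 kg


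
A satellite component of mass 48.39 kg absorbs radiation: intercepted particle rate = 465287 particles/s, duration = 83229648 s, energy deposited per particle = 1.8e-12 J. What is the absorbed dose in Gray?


Total energy deposited = rate * time * E_per
  = 465287 * 83229648 * 1.8e-12 = 69.7062 J
Dose = E_total / mass = 69.7062 / 48.39
Dose = 1.4405 Gy

1.4405 Gy


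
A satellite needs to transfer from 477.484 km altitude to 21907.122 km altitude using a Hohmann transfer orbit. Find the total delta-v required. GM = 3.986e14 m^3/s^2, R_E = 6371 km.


r1 = 6848.4840 km = 6.848484e+06 m
r2 = 28278.1220 km = 2.8278122e+07 m
dv1 = sqrt(mu/r1)*(sqrt(2*r2/(r1+r2)) - 1) = 2051.3399 m/s
dv2 = sqrt(mu/r2)*(1 - sqrt(2*r1/(r1+r2))) = 1409.9932 m/s
total dv = |dv1| + |dv2| = 2051.3399 + 1409.9932 = 3461.3331 m/s = 3.4613 km/s

3.4613 km/s


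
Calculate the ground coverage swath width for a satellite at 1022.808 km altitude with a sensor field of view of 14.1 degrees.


FOV = 14.1 deg = 0.2460914 rad
swath = 2 * alt * tan(FOV/2) = 2 * 1022.808 * tan(0.1230457)
swath = 2 * 1022.808 * 0.1236705
swath = 252.9823 km

252.9823 km


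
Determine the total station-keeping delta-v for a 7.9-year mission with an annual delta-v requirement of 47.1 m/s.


dV = rate * years = 47.1 * 7.9
dV = 372.0900 m/s

372.0900 m/s


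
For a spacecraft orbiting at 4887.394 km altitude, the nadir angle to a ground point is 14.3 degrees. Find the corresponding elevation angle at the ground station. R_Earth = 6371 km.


r = R_E + alt = 11258.3940 km
Law of sines in the satellite / Earth-center / ground-point triangle:
  sin(nadir)/R_E = sin(90 + el)/r  =>  cos(el) = (r/R_E)*sin(nadir)
cos(el) = (11258.3940 / 6371.0000) * sin(14.3 deg) = 0.4364797
el = arccos(0.4364797) = 64.1205 deg
(Earth-central angle = 90 - nadir - el = 11.5795 deg)

64.1205 degrees


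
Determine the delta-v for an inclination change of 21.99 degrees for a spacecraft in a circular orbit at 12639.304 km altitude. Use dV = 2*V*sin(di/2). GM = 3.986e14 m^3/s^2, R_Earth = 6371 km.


r = 19010.3040 km = 1.9010304e+07 m
V = sqrt(mu/r) = 4579.0366 m/s
di = 21.99 deg = 0.3837979 rad
dV = 2*V*sin(di/2) = 2*4579.0366*sin(0.191899)
dV = 1746.6582 m/s = 1.7467 km/s

1.7467 km/s


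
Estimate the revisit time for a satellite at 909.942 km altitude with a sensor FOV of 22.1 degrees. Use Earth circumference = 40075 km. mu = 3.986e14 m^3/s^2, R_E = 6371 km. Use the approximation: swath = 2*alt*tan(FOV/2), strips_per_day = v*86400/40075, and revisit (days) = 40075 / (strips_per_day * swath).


swath = 2*909.942*tan(0.1928589) = 355.3980 km
v = sqrt(mu/r) = 7399.0312 m/s = 7.3990 km/s
strips/day = v*86400/40075 = 7.3990*86400/40075 = 15.9520
coverage/day = strips * swath = 15.9520 * 355.3980 = 5669.3088 km
revisit = 40075 / 5669.3088 = 7.0688 days

7.0688 days


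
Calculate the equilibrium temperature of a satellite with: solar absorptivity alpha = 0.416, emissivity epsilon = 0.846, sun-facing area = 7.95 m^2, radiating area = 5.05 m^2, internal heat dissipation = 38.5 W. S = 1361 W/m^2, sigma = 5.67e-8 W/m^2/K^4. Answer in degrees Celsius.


Numerator = alpha*S*A_sun + Q_int = 0.416*1361*7.95 + 38.5 = 4539.5992 W
Denominator = eps*sigma*A_rad = 0.846*5.67e-8*5.05 = 2.4223941e-07 W/K^4
T^4 = 1.8740135e+10 K^4
T = 369.9927 K = 96.8427 C

96.8427 degrees Celsius


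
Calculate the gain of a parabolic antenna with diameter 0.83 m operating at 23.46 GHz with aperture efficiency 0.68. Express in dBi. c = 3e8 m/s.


lambda = c/f = 3e8 / 2.346e+10 = 0.01278772 m
G = eta*(pi*D/lambda)^2 = 0.68*(pi*0.83/0.01278772)^2
G = 28273.4203 (linear)
G = 10*log10(28273.4203) = 44.5138 dBi

44.5138 dBi


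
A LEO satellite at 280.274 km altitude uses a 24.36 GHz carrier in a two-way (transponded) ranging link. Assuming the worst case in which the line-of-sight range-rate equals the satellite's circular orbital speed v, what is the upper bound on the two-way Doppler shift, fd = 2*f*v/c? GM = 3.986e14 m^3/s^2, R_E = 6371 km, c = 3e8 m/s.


r = 6.651274e+06 m
v = sqrt(mu/r) = 7741.3415 m/s (worst-case radial velocity)
f = 24.36 GHz = 2.436e+10 Hz
fd = 2*f*v/c = 2*2.436e+10*7741.3415/3.0e+08
fd = 1.2571939e+06 Hz

1.2572e+06 Hz


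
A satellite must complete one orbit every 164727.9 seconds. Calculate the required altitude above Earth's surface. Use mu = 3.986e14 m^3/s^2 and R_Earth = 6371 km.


T = 164727.9 s
r = (mu*T^2/(4*pi^2))^(1/3) = (3.986e14 * 164727.9^2 / (4*pi^2))^(1/3)
r = 6.4948725e+07 m = 64948.7246 km
alt = r - R_E = 64948.7246 - 6371 = 58577.7246 km

58577.7246 km


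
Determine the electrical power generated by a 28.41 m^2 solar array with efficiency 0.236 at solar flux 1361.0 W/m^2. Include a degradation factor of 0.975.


P = area * eta * S * degradation
P = 28.41 * 0.236 * 1361.0 * 0.975
P = 8897.0489 W

8897.0489 W


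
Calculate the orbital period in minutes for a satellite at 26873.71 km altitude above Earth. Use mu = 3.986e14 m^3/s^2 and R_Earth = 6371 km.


r = 33244.7100 km = 3.324471e+07 m
T = 2*pi*sqrt(r^3/mu) = 2*pi*sqrt(3.6742411e+22 / 3.986e14)
T = 60324.6825 s = 1005.4114 min

1005.4114 minutes


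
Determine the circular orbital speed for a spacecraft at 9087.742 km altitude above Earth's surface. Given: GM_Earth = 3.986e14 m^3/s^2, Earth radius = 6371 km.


r = R_E + alt = 6371.0 + 9087.742 = 15458.7420 km = 1.5458742e+07 m
v = sqrt(mu/r) = sqrt(3.986e14 / 1.5458742e+07) = 5077.8699 m/s = 5.0779 km/s

5.0779 km/s


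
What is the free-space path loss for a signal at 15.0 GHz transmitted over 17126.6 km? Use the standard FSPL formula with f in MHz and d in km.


f = 15.0 GHz = 15000.0000 MHz
d = 17126.6 km
FSPL = 32.44 + 20*log10(15000.0000) + 20*log10(17126.6)
FSPL = 32.44 + 83.5218 + 84.6734
FSPL = 200.6352 dB

200.6352 dB


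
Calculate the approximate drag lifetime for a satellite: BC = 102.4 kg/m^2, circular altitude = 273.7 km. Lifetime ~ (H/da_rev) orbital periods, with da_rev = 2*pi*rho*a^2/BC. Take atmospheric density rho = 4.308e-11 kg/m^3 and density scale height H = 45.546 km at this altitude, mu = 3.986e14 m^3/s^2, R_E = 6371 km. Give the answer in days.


a = R_E + alt = 6644.7000 km = 6.6447e+06 m
da_rev = 2*pi*rho*a^2/BC = 2*pi*4.308e-11*(6.6447e+06)^2/102.4 = 116.709541 m per revolution
N = H/da_rev = 45546.0000 m / 116.709541 m = 390.2509 revolutions
P = 2*pi*sqrt(a^3/mu) = 5390.4409 s
lifetime = N*P = 390.2509 * 5390.4409 = 2.1036242e+06 s = 24.3475 days

24.3475 days


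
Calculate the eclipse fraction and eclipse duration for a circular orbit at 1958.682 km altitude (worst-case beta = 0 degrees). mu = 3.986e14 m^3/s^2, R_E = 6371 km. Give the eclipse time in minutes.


r = 8329.6820 km
T = 126.0964 min
Eclipse fraction = arcsin(R_E/r)/pi = arcsin(6371.0000/8329.6820)/pi
= arcsin(0.7648551)/pi = 0.2771895
Eclipse duration = 0.2771895 * 126.0964 = 34.9526 min

34.9526 minutes


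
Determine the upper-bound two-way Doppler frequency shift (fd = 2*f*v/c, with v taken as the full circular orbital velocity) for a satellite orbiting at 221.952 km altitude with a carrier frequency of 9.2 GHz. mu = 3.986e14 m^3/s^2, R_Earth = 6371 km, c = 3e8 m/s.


r = 6.592952e+06 m
v = sqrt(mu/r) = 7775.5065 m/s (worst-case radial velocity)
f = 9.2 GHz = 9.2e+09 Hz
fd = 2*f*v/c = 2*9.2e+09*7775.5065/3.0e+08
fd = 476897.7336 Hz

476897.7336 Hz


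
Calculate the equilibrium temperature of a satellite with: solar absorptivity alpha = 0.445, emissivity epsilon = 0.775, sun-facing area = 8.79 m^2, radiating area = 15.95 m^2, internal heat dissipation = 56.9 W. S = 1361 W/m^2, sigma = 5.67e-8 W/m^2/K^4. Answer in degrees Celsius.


Numerator = alpha*S*A_sun + Q_int = 0.445*1361*8.79 + 56.9 = 5380.5195 W
Denominator = eps*sigma*A_rad = 0.775*5.67e-8*15.95 = 7.0088287e-07 W/K^4
T^4 = 7.6767742e+09 K^4
T = 296.0020 K = 22.8520 C

22.8520 degrees Celsius


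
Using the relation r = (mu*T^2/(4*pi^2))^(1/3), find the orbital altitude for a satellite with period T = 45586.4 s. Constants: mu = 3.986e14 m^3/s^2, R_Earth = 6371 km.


T = 45586.4 s
r = (mu*T^2/(4*pi^2))^(1/3) = (3.986e14 * 45586.4^2 / (4*pi^2))^(1/3)
r = 2.7581384e+07 m = 27581.3837 km
alt = r - R_E = 27581.3837 - 6371 = 21210.3837 km

21210.3837 km


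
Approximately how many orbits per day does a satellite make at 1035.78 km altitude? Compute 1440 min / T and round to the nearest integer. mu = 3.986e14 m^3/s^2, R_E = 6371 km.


r = 7.40678e+06 m
T = 2*pi*sqrt(r^3/mu) = 6343.8863 s = 105.7314 min
revs/day = 1440 / 105.7314 = 13.6194
Rounded: 14 revolutions per day

14 revolutions per day


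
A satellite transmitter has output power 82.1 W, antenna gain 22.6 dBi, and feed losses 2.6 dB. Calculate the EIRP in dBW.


Pt = 82.1 W = 19.1434 dBW
EIRP = Pt_dBW + Gt - losses = 19.1434 + 22.6 - 2.6 = 39.1434 dBW

39.1434 dBW


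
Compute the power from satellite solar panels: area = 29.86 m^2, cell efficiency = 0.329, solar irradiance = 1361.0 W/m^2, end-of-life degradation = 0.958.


P = area * eta * S * degradation
P = 29.86 * 0.329 * 1361.0 * 0.958
P = 12808.8263 W

12808.8263 W


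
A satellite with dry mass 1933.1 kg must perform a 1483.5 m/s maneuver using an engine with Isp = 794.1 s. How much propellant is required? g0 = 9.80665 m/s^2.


ve = Isp * g0 = 794.1 * 9.80665 = 7787.460765 m/s
mass ratio = exp(dv/ve) = exp(1483.5/7787.460765) = 1.20985262
m_prop = m_dry * (mr - 1) = 1933.1 * (1.20985262 - 1)
m_prop = 405.6661 kg

405.6661 kg


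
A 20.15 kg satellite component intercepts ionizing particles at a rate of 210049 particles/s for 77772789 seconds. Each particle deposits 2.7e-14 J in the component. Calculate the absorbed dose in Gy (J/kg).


Total energy deposited = rate * time * E_per
  = 210049 * 77772789 * 2.7e-14 = 0.4410746 J
Dose = E_total / mass = 0.4410746 / 20.15
Dose = 0.02188956 Gy

0.0219 Gy


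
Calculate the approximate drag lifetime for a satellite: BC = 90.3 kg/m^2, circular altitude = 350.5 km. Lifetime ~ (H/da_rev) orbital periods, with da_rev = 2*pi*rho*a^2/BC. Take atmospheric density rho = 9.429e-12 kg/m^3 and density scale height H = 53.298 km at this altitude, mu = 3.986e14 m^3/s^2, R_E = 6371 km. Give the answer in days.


a = R_E + alt = 6721.5000 km = 6.7215e+06 m
da_rev = 2*pi*rho*a^2/BC = 2*pi*9.429e-12*(6.7215e+06)^2/90.3 = 29.640816 m per revolution
N = H/da_rev = 53298.0000 m / 29.640816 m = 1798.1286 revolutions
P = 2*pi*sqrt(a^3/mu) = 5484.1652 s
lifetime = N*P = 1798.1286 * 5484.1652 = 9.8612343e+06 s = 114.1347 days

114.1347 days


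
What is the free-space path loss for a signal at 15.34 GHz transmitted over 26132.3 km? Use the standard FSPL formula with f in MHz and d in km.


f = 15.34 GHz = 15340.0000 MHz
d = 26132.3 km
FSPL = 32.44 + 20*log10(15340.0000) + 20*log10(26132.3)
FSPL = 32.44 + 83.7165 + 88.3436
FSPL = 204.5001 dB

204.5001 dB


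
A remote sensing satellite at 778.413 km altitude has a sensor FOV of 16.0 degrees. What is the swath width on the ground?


FOV = 16.0 deg = 0.2792527 rad
swath = 2 * alt * tan(FOV/2) = 2 * 778.413 * tan(0.1396263)
swath = 2 * 778.413 * 0.1405408
swath = 218.7976 km

218.7976 km


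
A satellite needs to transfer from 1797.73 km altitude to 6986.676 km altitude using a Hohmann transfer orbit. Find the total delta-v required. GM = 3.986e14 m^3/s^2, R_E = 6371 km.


r1 = 8168.7300 km = 8.16873e+06 m
r2 = 13357.6760 km = 1.3357676e+07 m
dv1 = sqrt(mu/r1)*(sqrt(2*r2/(r1+r2)) - 1) = 796.5059 m/s
dv2 = sqrt(mu/r2)*(1 - sqrt(2*r1/(r1+r2))) = 703.7135 m/s
total dv = |dv1| + |dv2| = 796.5059 + 703.7135 = 1500.2195 m/s = 1.5002 km/s

1.5002 km/s


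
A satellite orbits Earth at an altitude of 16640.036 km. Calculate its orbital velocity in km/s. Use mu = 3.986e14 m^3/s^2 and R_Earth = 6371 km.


r = R_E + alt = 6371.0 + 16640.036 = 23011.0360 km = 2.3011036e+07 m
v = sqrt(mu/r) = sqrt(3.986e14 / 2.3011036e+07) = 4161.9855 m/s = 4.1620 km/s

4.1620 km/s


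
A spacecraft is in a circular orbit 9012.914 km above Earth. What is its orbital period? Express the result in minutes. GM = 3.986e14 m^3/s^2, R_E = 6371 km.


r = 15383.9140 km = 1.5383914e+07 m
T = 2*pi*sqrt(r^3/mu) = 2*pi*sqrt(3.6408311e+21 / 3.986e14)
T = 18989.4107 s = 316.4902 min

316.4902 minutes


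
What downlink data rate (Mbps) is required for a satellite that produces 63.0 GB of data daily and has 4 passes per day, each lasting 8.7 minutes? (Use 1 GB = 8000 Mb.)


total contact time = 4 * 8.7 * 60 = 2088.0000 s
data = 63.0 GB = 504000.0000 Mb
rate = 504000.0000 / 2088.0000 = 241.3793 Mbps

241.3793 Mbps


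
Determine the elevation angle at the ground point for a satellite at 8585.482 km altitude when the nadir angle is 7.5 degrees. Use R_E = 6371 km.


r = R_E + alt = 14956.4820 km
Law of sines in the satellite / Earth-center / ground-point triangle:
  sin(nadir)/R_E = sin(90 + el)/r  =>  cos(el) = (r/R_E)*sin(nadir)
cos(el) = (14956.4820 / 6371.0000) * sin(7.5 deg) = 0.3064217
el = arccos(0.3064217) = 72.1563 deg
(Earth-central angle = 90 - nadir - el = 10.3437 deg)

72.1563 degrees


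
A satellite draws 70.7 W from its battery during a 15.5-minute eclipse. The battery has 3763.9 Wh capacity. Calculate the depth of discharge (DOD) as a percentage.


E_used = P * t / 60 = 70.7 * 15.5 / 60 = 18.2642 Wh
DOD = E_used / E_total * 100 = 18.2642 / 3763.9 * 100
DOD = 0.4852458 %

0.4852 %


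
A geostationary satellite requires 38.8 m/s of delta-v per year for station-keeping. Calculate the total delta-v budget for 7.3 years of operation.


dV = rate * years = 38.8 * 7.3
dV = 283.2400 m/s

283.2400 m/s


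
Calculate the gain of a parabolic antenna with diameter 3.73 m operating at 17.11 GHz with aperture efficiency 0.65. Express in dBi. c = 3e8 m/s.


lambda = c/f = 3e8 / 1.711e+10 = 0.01753361 m
G = eta*(pi*D/lambda)^2 = 0.65*(pi*3.73/0.01753361)^2
G = 290327.5674 (linear)
G = 10*log10(290327.5674) = 54.6289 dBi

54.6289 dBi


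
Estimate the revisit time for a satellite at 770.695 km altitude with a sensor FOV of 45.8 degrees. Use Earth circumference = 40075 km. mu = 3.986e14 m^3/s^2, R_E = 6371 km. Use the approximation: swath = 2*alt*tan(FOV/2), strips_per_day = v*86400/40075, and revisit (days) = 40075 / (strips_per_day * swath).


swath = 2*770.695*tan(0.3996804) = 651.1086 km
v = sqrt(mu/r) = 7470.8153 m/s = 7.4708 km/s
strips/day = v*86400/40075 = 7.4708*86400/40075 = 16.1068
coverage/day = strips * swath = 16.1068 * 651.1086 = 10487.2509 km
revisit = 40075 / 10487.2509 = 3.8213 days

3.8213 days


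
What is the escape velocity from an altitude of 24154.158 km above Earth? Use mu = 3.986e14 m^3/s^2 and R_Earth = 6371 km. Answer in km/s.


r = 6371.0 + 24154.158 = 30525.1580 km = 3.0525158e+07 m
v_esc = sqrt(2*mu/r) = sqrt(2*3.986e14 / 3.0525158e+07)
v_esc = 5110.3975 m/s = 5.1104 km/s

5.1104 km/s


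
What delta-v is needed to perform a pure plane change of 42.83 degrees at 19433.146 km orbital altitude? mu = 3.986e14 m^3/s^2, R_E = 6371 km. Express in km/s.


r = 25804.1460 km = 2.5804146e+07 m
V = sqrt(mu/r) = 3930.2837 m/s
di = 42.83 deg = 0.7475245 rad
dV = 2*V*sin(di/2) = 2*3930.2837*sin(0.3737623)
dV = 2870.0545 m/s = 2.8701 km/s

2.8701 km/s


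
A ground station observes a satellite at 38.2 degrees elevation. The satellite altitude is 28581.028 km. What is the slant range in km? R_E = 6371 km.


h = 28581.028 km, el = 38.2 deg
d = -R_E*sin(el) + sqrt((R_E*sin(el))^2 + 2*R_E*h + h^2)
d = -6371.0000*sin(0.6667158) + sqrt((6371.0000*0.6184084)^2 + 2*6371.0000*28581.028 + 28581.028^2)
d = 30651.6982 km

30651.6982 km


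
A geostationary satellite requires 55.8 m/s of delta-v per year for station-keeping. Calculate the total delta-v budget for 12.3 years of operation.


dV = rate * years = 55.8 * 12.3
dV = 686.3400 m/s

686.3400 m/s


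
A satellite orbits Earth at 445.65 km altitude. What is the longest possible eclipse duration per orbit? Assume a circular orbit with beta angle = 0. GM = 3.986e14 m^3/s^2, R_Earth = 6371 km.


r = 6816.6500 km
T = 93.3505 min
Eclipse fraction = arcsin(R_E/r)/pi = arcsin(6371.0000/6816.6500)/pi
= arcsin(0.9346233)/pi = 0.3842632
Eclipse duration = 0.3842632 * 93.3505 = 35.8711 min

35.8711 minutes


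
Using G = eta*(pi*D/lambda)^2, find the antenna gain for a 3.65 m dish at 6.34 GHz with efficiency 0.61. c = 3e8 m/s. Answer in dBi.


lambda = c/f = 3e8 / 6.34e+09 = 0.04731861 m
G = eta*(pi*D/lambda)^2 = 0.61*(pi*3.65/0.04731861)^2
G = 35822.1226 (linear)
G = 10*log10(35822.1226) = 45.5415 dBi

45.5415 dBi


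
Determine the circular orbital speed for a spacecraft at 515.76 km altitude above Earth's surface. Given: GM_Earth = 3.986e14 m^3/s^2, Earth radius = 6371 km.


r = R_E + alt = 6371.0 + 515.76 = 6886.7600 km = 6.88676e+06 m
v = sqrt(mu/r) = sqrt(3.986e14 / 6.88676e+06) = 7607.8365 m/s = 7.6078 km/s

7.6078 km/s


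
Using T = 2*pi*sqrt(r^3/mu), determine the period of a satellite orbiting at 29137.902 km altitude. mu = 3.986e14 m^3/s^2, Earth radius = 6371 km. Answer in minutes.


r = 35508.9020 km = 3.5508902e+07 m
T = 2*pi*sqrt(r^3/mu) = 2*pi*sqrt(4.477254e+22 / 3.986e14)
T = 66591.2376 s = 1109.8540 min

1109.8540 minutes


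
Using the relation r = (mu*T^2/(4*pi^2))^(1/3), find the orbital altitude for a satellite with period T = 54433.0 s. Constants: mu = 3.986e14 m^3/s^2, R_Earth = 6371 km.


T = 54433.0 s
r = (mu*T^2/(4*pi^2))^(1/3) = (3.986e14 * 54433.0^2 / (4*pi^2))^(1/3)
r = 3.1043263e+07 m = 31043.2631 km
alt = r - R_E = 31043.2631 - 6371 = 24672.2631 km

24672.2631 km


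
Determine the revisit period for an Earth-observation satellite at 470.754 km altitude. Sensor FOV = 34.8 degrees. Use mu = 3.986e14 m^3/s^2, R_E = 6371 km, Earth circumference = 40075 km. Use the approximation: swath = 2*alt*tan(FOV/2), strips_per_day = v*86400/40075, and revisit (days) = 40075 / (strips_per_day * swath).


swath = 2*470.754*tan(0.3036873) = 295.0507 km
v = sqrt(mu/r) = 7632.8182 m/s = 7.6328 km/s
strips/day = v*86400/40075 = 7.6328*86400/40075 = 16.4560
coverage/day = strips * swath = 16.4560 * 295.0507 = 4855.3642 km
revisit = 40075 / 4855.3642 = 8.2538 days

8.2538 days


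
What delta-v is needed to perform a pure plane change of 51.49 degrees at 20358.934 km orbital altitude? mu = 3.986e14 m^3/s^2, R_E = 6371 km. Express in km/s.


r = 26729.9340 km = 2.6729934e+07 m
V = sqrt(mu/r) = 3861.6215 m/s
di = 51.49 deg = 0.89867 rad
dV = 2*V*sin(di/2) = 2*3861.6215*sin(0.449335)
dV = 3354.7192 m/s = 3.3547 km/s

3.3547 km/s


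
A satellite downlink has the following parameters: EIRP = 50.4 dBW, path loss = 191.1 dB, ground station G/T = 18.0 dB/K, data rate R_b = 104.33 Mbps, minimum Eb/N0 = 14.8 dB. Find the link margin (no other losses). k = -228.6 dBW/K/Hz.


C/N0 = EIRP - FSPL + G/T - k = 50.4 - 191.1 + 18.0 - (-228.6)
C/N0 = 105.9000 dB-Hz
R_b = 104.33 Mbps = 1.0433e+08 bps -> 10*log10(R_b) = 80.1841 dB-Hz
Eb/N0 = C/N0 - 10*log10(R_b) = 105.9000 - 80.1841 = 25.7159 dB
Margin = Eb/N0 - Eb/N0_req = 25.7159 - 14.8 = 10.9159 dB (link closes)

10.9159 dB


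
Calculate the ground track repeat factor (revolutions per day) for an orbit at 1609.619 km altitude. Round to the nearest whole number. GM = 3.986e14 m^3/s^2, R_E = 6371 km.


r = 7.980619e+06 m
T = 2*pi*sqrt(r^3/mu) = 7095.2236 s = 118.2537 min
revs/day = 1440 / 118.2537 = 12.1772
Rounded: 12 revolutions per day

12 revolutions per day


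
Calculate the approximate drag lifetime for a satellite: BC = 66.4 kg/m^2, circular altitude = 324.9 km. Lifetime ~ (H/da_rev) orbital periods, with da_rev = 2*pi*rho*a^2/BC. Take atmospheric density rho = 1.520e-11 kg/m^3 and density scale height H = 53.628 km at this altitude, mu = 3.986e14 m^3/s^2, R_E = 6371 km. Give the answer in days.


a = R_E + alt = 6695.9000 km = 6.6959e+06 m
da_rev = 2*pi*rho*a^2/BC = 2*pi*1.520e-11*(6.6959e+06)^2/66.4 = 64.487167 m per revolution
N = H/da_rev = 53628.0000 m / 64.487167 m = 831.6073 revolutions
P = 2*pi*sqrt(a^3/mu) = 5452.8639 s
lifetime = N*P = 831.6073 * 5452.8639 = 4.5346416e+06 s = 52.4843 days

52.4843 days


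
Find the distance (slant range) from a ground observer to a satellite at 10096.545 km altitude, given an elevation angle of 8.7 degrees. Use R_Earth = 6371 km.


h = 10096.545 km, el = 8.7 deg
d = -R_E*sin(el) + sqrt((R_E*sin(el))^2 + 2*R_E*h + h^2)
d = -6371.0000*sin(0.1518436) + sqrt((6371.0000*0.1512608)^2 + 2*6371.0000*10096.545 + 10096.545^2)
d = 14252.0684 km

14252.0684 km


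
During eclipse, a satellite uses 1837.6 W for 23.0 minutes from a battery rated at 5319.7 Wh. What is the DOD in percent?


E_used = P * t / 60 = 1837.6 * 23.0 / 60 = 704.4133 Wh
DOD = E_used / E_total * 100 = 704.4133 / 5319.7 * 100
DOD = 13.2416 %

13.2416 %


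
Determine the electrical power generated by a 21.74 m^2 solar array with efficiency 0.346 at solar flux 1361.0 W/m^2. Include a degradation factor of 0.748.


P = area * eta * S * degradation
P = 21.74 * 0.346 * 1361.0 * 0.748
P = 7657.6473 W

7657.6473 W


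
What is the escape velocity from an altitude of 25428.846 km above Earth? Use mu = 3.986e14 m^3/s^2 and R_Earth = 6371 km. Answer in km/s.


r = 6371.0 + 25428.846 = 31799.8460 km = 3.1799846e+07 m
v_esc = sqrt(2*mu/r) = sqrt(2*3.986e14 / 3.1799846e+07)
v_esc = 5006.9256 m/s = 5.0069 km/s

5.0069 km/s


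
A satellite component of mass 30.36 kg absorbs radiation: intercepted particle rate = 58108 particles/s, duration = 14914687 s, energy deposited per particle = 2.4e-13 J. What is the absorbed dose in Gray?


Total energy deposited = rate * time * E_per
  = 58108 * 14914687 * 2.4e-13 = 0.207999 J
Dose = E_total / mass = 0.207999 / 30.36
Dose = 0.006851088 Gy

0.0069 Gy


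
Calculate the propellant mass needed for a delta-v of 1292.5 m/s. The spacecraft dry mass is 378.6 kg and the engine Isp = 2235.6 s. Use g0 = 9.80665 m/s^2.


ve = Isp * g0 = 2235.6 * 9.80665 = 21923.746740 m/s
mass ratio = exp(dv/ve) = exp(1292.5/21923.746740) = 1.06072681
m_prop = m_dry * (mr - 1) = 378.6 * (1.06072681 - 1)
m_prop = 22.9912 kg

22.9912 kg


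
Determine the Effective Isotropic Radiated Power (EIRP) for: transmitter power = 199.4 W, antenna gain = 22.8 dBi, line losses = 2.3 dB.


Pt = 199.4 W = 22.9973 dBW
EIRP = Pt_dBW + Gt - losses = 22.9973 + 22.8 - 2.3 = 43.4973 dBW

43.4973 dBW


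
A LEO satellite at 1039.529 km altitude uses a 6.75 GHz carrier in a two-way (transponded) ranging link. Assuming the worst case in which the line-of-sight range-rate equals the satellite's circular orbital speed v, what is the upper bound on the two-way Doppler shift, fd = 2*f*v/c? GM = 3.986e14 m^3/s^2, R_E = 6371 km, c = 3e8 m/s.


r = 7.410529e+06 m
v = sqrt(mu/r) = 7334.0530 m/s (worst-case radial velocity)
f = 6.75 GHz = 6.75e+09 Hz
fd = 2*f*v/c = 2*6.75e+09*7334.0530/3.0e+08
fd = 330032.3831 Hz

330032.3831 Hz


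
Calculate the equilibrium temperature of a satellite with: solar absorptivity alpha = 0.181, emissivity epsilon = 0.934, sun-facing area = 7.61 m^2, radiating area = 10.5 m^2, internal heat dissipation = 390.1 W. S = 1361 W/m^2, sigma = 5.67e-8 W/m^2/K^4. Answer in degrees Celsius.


Numerator = alpha*S*A_sun + Q_int = 0.181*1361*7.61 + 390.1 = 2264.7550 W
Denominator = eps*sigma*A_rad = 0.934*5.67e-8*10.5 = 5.560569e-07 W/K^4
T^4 = 4.0728836e+09 K^4
T = 252.6245 K = -20.5255 C

-20.5255 degrees Celsius


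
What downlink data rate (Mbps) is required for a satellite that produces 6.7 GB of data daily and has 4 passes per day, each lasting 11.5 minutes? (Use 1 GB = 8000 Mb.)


total contact time = 4 * 11.5 * 60 = 2760.0000 s
data = 6.7 GB = 53600.0000 Mb
rate = 53600.0000 / 2760.0000 = 19.4203 Mbps

19.4203 Mbps


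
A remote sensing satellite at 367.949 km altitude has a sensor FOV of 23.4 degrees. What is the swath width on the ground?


FOV = 23.4 deg = 0.408407 rad
swath = 2 * alt * tan(FOV/2) = 2 * 367.949 * tan(0.2042035)
swath = 2 * 367.949 * 0.20709
swath = 152.3971 km

152.3971 km


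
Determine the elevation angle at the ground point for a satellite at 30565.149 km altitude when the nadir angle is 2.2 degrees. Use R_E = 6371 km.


r = R_E + alt = 36936.1490 km
Law of sines in the satellite / Earth-center / ground-point triangle:
  sin(nadir)/R_E = sin(90 + el)/r  =>  cos(el) = (r/R_E)*sin(nadir)
cos(el) = (36936.1490 / 6371.0000) * sin(2.2 deg) = 0.222555
el = arccos(0.222555) = 77.1409 deg
(Earth-central angle = 90 - nadir - el = 10.6591 deg)

77.1409 degrees


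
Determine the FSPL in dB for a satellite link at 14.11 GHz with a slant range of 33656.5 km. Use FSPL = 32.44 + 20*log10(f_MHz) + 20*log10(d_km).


f = 14.11 GHz = 14110.0000 MHz
d = 33656.5 km
FSPL = 32.44 + 20*log10(14110.0000) + 20*log10(33656.5)
FSPL = 32.44 + 82.9905 + 90.5414
FSPL = 205.9719 dB

205.9719 dB


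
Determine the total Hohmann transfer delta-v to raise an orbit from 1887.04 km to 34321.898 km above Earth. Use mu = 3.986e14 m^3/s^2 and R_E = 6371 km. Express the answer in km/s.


r1 = 8258.0400 km = 8.25804e+06 m
r2 = 40692.8980 km = 4.0692898e+07 m
dv1 = sqrt(mu/r1)*(sqrt(2*r2/(r1+r2)) - 1) = 2010.7404 m/s
dv2 = sqrt(mu/r2)*(1 - sqrt(2*r1/(r1+r2))) = 1311.7962 m/s
total dv = |dv1| + |dv2| = 2010.7404 + 1311.7962 = 3322.5366 m/s = 3.3225 km/s

3.3225 km/s


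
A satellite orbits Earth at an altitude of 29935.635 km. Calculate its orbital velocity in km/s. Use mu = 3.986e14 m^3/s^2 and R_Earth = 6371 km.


r = R_E + alt = 6371.0 + 29935.635 = 36306.6350 km = 3.6306635e+07 m
v = sqrt(mu/r) = sqrt(3.986e14 / 3.6306635e+07) = 3313.4136 m/s = 3.3134 km/s

3.3134 km/s


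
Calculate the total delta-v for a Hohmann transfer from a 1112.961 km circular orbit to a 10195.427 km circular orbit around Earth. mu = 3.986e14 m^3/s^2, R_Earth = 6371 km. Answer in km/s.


r1 = 7483.9610 km = 7.483961e+06 m
r2 = 16566.4270 km = 1.6566427e+07 m
dv1 = sqrt(mu/r1)*(sqrt(2*r2/(r1+r2)) - 1) = 1267.8822 m/s
dv2 = sqrt(mu/r2)*(1 - sqrt(2*r1/(r1+r2))) = 1035.5018 m/s
total dv = |dv1| + |dv2| = 1267.8822 + 1035.5018 = 2303.3839 m/s = 2.3034 km/s

2.3034 km/s


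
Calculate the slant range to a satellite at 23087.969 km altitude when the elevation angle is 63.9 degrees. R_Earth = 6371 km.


h = 23087.969 km, el = 63.9 deg
d = -R_E*sin(el) + sqrt((R_E*sin(el))^2 + 2*R_E*h + h^2)
d = -6371.0000*sin(1.1153) + sqrt((6371.0000*0.8980276)^2 + 2*6371.0000*23087.969 + 23087.969^2)
d = 23603.9945 km

23603.9945 km


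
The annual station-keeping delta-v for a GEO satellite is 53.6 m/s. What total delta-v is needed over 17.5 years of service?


dV = rate * years = 53.6 * 17.5
dV = 938.0000 m/s

938.0000 m/s


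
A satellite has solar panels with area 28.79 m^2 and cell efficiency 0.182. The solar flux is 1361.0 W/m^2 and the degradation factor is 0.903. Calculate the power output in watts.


P = area * eta * S * degradation
P = 28.79 * 0.182 * 1361.0 * 0.903
P = 6439.6005 W

6439.6005 W


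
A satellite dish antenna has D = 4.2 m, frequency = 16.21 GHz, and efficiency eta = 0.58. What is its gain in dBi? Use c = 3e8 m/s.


lambda = c/f = 3e8 / 1.621e+10 = 0.01850709 m
G = eta*(pi*D/lambda)^2 = 0.58*(pi*4.2/0.01850709)^2
G = 294815.1790 (linear)
G = 10*log10(294815.1790) = 54.6955 dBi

54.6955 dBi


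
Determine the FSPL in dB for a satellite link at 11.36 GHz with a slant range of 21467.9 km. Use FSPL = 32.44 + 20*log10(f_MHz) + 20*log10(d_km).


f = 11.36 GHz = 11360.0000 MHz
d = 21467.9 km
FSPL = 32.44 + 20*log10(11360.0000) + 20*log10(21467.9)
FSPL = 32.44 + 81.1076 + 86.6358
FSPL = 200.1834 dB

200.1834 dB


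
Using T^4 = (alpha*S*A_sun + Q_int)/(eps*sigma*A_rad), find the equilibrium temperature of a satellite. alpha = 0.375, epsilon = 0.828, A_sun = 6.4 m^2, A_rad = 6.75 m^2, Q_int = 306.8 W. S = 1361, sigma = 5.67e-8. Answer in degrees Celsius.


Numerator = alpha*S*A_sun + Q_int = 0.375*1361*6.4 + 306.8 = 3573.2000 W
Denominator = eps*sigma*A_rad = 0.828*5.67e-8*6.75 = 3.168963e-07 W/K^4
T^4 = 1.1275613e+10 K^4
T = 325.8630 K = 52.7130 C

52.7130 degrees Celsius


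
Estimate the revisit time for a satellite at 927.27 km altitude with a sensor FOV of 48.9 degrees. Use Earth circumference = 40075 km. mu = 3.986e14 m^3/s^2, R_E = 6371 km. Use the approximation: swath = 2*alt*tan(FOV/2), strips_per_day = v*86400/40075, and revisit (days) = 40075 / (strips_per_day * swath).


swath = 2*927.27*tan(0.426733) = 843.2088 km
v = sqrt(mu/r) = 7390.2424 m/s = 7.3902 km/s
strips/day = v*86400/40075 = 7.3902*86400/40075 = 15.9330
coverage/day = strips * swath = 15.9330 * 843.2088 = 13434.8878 km
revisit = 40075 / 13434.8878 = 2.9829 days

2.9829 days


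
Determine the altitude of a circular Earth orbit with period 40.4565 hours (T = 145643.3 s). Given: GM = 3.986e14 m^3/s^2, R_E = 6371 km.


T = 145643.3 s
r = (mu*T^2/(4*pi^2))^(1/3) = (3.986e14 * 145643.3^2 / (4*pi^2))^(1/3)
r = 5.9830072e+07 m = 59830.0721 km
alt = r - R_E = 59830.0721 - 6371 = 53459.0721 km

53459.0721 km


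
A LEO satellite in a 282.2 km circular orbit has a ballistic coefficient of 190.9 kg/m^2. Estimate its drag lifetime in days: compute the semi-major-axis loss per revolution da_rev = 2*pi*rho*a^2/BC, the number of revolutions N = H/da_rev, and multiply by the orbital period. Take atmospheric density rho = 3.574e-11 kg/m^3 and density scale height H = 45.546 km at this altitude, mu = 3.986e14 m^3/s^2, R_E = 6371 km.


a = R_E + alt = 6653.2000 km = 6.6532e+06 m
da_rev = 2*pi*rho*a^2/BC = 2*pi*3.574e-11*(6.6532e+06)^2/190.9 = 52.070248 m per revolution
N = H/da_rev = 45546.0000 m / 52.070248 m = 874.7030 revolutions
P = 2*pi*sqrt(a^3/mu) = 5400.7875 s
lifetime = N*P = 874.7030 * 5400.7875 = 4.7240848e+06 s = 54.6769 days

54.6769 days


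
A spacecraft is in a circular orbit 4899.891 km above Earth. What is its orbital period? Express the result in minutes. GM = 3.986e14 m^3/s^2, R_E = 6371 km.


r = 11270.8910 km = 1.1270891e+07 m
T = 2*pi*sqrt(r^3/mu) = 2*pi*sqrt(1.4317749e+21 / 3.986e14)
T = 11908.2679 s = 198.4711 min

198.4711 minutes


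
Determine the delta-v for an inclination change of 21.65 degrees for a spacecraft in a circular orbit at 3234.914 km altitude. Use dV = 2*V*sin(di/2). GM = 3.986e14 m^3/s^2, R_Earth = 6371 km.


r = 9605.9140 km = 9.605914e+06 m
V = sqrt(mu/r) = 6441.6823 m/s
di = 21.65 deg = 0.3778638 rad
dV = 2*V*sin(di/2) = 2*6441.6823*sin(0.1889319)
dV = 2419.6234 m/s = 2.4196 km/s

2.4196 km/s


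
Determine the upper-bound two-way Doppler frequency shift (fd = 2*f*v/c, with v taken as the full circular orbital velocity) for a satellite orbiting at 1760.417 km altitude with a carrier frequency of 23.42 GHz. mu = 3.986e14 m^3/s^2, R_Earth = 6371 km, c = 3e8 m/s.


r = 8.131417e+06 m
v = sqrt(mu/r) = 7001.4103 m/s (worst-case radial velocity)
f = 23.42 GHz = 2.342e+10 Hz
fd = 2*f*v/c = 2*2.342e+10*7001.4103/3.0e+08
fd = 1.0931535e+06 Hz

1.0932e+06 Hz


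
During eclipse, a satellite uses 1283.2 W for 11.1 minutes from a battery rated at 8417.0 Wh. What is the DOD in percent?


E_used = P * t / 60 = 1283.2 * 11.1 / 60 = 237.3920 Wh
DOD = E_used / E_total * 100 = 237.3920 / 8417.0 * 100
DOD = 2.8204 %

2.8204 %


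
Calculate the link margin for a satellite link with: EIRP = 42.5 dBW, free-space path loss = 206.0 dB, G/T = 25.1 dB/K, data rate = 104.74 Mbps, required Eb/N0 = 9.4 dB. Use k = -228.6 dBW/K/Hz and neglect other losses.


C/N0 = EIRP - FSPL + G/T - k = 42.5 - 206.0 + 25.1 - (-228.6)
C/N0 = 90.2000 dB-Hz
R_b = 104.74 Mbps = 1.0474e+08 bps -> 10*log10(R_b) = 80.2011 dB-Hz
Eb/N0 = C/N0 - 10*log10(R_b) = 90.2000 - 80.2011 = 9.9989 dB
Margin = Eb/N0 - Eb/N0_req = 9.9989 - 9.4 = 0.5988743 dB (link closes)

0.5989 dB
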